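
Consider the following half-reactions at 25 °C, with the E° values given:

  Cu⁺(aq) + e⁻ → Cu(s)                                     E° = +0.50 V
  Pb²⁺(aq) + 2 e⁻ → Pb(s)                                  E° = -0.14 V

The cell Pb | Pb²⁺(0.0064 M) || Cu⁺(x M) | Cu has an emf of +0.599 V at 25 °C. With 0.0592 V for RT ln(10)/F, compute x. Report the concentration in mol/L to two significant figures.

Cu⁺/Cu is the cathode, Pb²⁺/Pb the anode: E°cell = +0.64 V, n = 2.
Overall reaction: 2 Cu⁺(aq) + Pb(s) → 2 Cu(s) + Pb²⁺(aq); Q = [Pb²⁺]^1/[Cu⁺]^2.
From E = E° − (0.0592/n) log Q: log Q = (E° − E)·n/0.0592 = (+0.64 − (+0.599))·2/0.0592 = 1.3851.
So 2·log[Cu⁺] = 1·log(0.0064) − log Q = -2.1938 − (1.3851) = -3.5789; log[Cu⁺] = -3.5789 / 2 = -1.7894; [Cu⁺] = 10^(-1.7894) ≈ 0.016 M.

0.016 M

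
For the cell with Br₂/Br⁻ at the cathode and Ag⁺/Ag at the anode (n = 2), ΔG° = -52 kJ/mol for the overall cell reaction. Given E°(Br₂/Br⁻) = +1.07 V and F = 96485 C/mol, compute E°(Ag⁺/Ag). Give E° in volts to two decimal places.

+0.80 V

E°cell = −ΔG°/(nF) = −(-52×10³)/((2)(96485)) = +0.269 V.
Since Br₂/Br⁻ is the cathode and Ag⁺/Ag the anode, E°cell = E°(Br₂/Br⁻) − E°(Ag⁺/Ag).
So E°(Ag⁺/Ag) = E°(Br₂/Br⁻) − E°cell = (+1.07) − (+0.269) = +0.80 V.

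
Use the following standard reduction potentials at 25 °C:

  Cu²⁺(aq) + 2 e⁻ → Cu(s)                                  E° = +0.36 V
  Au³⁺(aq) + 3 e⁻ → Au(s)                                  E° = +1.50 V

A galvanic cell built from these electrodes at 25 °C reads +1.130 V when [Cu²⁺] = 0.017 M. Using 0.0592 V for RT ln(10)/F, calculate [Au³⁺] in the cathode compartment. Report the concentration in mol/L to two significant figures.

Au³⁺/Au is the cathode, Cu²⁺/Cu the anode: E°cell = +1.14 V, n = 6.
Overall reaction: 2 Au³⁺(aq) + 3 Cu(s) → 2 Au(s) + 3 Cu²⁺(aq); Q = [Cu²⁺]^3/[Au³⁺]^2.
From E = E° − (0.0592/n) log Q: log Q = (E° − E)·n/0.0592 = (+1.14 − (+1.130))·6/0.0592 = 1.0135.
So 2·log[Au³⁺] = 3·log(0.017) − log Q = -5.3087 − (1.0135) = -6.3222; log[Au³⁺] = -6.3222 / 2 = -3.1611; [Au³⁺] = 10^(-3.1611) ≈ 0.00069 M.

0.00069 M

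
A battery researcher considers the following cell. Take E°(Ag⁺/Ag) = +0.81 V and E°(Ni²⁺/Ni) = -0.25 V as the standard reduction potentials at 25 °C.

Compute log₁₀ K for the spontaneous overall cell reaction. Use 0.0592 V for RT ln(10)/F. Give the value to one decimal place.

Cathode: Ag⁺/Ag; anode: Ni²⁺/Ni. E°cell = +1.06 V, n = 2.
log K = nE°cell / 0.0592 = (2)(+1.06) / 0.0592 = 35.8.

35.8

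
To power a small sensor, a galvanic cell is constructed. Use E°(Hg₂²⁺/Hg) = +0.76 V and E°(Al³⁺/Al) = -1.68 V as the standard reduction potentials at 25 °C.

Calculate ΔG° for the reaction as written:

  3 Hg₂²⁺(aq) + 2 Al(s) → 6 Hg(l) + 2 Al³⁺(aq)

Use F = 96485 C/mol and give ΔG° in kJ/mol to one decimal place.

As written, Hg₂²⁺/Hg is reduced (cathode) and Al³⁺/Al is oxidised (anode), so E°cell = (+0.76) − (-1.68) = +2.44 V.
Balancing electrons gives n = 6.
ΔG° = −nFE° = −(6)(96485)(+2.44) = -1,412,540 J = -1412.5 kJ/mol.

-1412.5 kJ/mol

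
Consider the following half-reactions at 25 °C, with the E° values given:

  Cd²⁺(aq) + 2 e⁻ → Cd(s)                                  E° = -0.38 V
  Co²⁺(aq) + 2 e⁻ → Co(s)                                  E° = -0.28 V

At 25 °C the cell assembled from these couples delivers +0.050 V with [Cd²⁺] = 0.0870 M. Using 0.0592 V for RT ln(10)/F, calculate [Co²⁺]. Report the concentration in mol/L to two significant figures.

Co²⁺/Co is the cathode, Cd²⁺/Cd the anode: E°cell = +0.10 V, n = 2.
Overall reaction: Co²⁺(aq) + Cd(s) → Co(s) + Cd²⁺(aq); Q = [Cd²⁺]^1/[Co²⁺]^1.
From E = E° − (0.0592/n) log Q: log Q = (E° − E)·n/0.0592 = (+0.10 − (+0.050))·2/0.0592 = 1.6892.
So 1·log[Co²⁺] = 1·log(0.087) − log Q = -1.0605 − (1.6892) = -2.7497; [Co²⁺] = 10^(-2.7497) ≈ 0.0018 M.

0.0018 M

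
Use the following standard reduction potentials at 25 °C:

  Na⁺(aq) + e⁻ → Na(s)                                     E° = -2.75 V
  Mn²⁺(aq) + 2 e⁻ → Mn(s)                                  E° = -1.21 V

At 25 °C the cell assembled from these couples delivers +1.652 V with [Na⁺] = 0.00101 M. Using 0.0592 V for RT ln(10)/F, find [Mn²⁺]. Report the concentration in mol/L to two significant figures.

0.0062 M

Mn²⁺/Mn is the cathode, Na⁺/Na the anode: E°cell = +1.54 V, n = 2.
Overall reaction: Mn²⁺(aq) + 2 Na(s) → Mn(s) + 2 Na⁺(aq); Q = [Na⁺]^2/[Mn²⁺]^1.
From E = E° − (0.0592/n) log Q: log Q = (E° − E)·n/0.0592 = (+1.54 − (+1.652))·2/0.0592 = -3.7838.
So 1·log[Mn²⁺] = 2·log(0.00101) − log Q = -5.9914 − (-3.7838) = -2.2076; [Mn²⁺] = 10^(-2.2076) ≈ 0.0062 M.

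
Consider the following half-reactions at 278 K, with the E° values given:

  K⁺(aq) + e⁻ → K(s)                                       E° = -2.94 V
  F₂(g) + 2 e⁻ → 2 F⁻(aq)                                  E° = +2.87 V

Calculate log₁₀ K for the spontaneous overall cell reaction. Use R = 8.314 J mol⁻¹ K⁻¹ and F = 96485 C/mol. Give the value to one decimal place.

Cathode: F₂/F⁻; anode: K⁺/K. E°cell = (+2.87) − (-2.94) = +5.81 V, with n = 2.
ΔG° = −nFE° = −RT ln K, so ln K = nFE°/(RT) = (2)(96485)(+5.81) / ((8.314)(278)) = 485.077.
log₁₀ K = 485.077 / ln 10 = 210.7.

210.7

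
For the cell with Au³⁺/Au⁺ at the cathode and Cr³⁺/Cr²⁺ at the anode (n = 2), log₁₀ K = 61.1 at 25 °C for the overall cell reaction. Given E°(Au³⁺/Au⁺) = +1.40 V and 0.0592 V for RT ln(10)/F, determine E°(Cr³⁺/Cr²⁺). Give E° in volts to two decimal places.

-0.41 V

E°cell = (0.0592/n)·log K = (0.0592/2)(61.1) = +1.809 V.
Since Au³⁺/Au⁺ is the cathode and Cr³⁺/Cr²⁺ the anode, E°cell = E°(Au³⁺/Au⁺) − E°(Cr³⁺/Cr²⁺).
So E°(Cr³⁺/Cr²⁺) = E°(Au³⁺/Au⁺) − E°cell = (+1.40) − (+1.809) = -0.41 V.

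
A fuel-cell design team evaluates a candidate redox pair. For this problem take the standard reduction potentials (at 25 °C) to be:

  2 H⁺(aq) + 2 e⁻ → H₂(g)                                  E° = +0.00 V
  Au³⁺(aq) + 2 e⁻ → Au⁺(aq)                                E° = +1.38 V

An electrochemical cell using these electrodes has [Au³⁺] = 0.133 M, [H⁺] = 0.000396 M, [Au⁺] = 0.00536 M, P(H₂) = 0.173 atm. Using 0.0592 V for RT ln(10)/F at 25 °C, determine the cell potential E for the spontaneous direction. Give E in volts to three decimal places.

Au³⁺/Au⁺ is the cathode (higher E°), H⁺/H₂ the anode: E°cell = +1.38 − (+0.00) = +1.38 V, n = 2.
Overall: Au³⁺(aq) + H₂(g) → Au⁺(aq) + 2 H⁺(aq)
Q = [Au⁺]·[H⁺]^2 / ([Au³⁺]·P(H₂)); log Q = -7.437.
E = E° − (0.0592/n) log Q = +1.38 − (0.0592/2)(-7.437) = +1.600 V.

+1.600 V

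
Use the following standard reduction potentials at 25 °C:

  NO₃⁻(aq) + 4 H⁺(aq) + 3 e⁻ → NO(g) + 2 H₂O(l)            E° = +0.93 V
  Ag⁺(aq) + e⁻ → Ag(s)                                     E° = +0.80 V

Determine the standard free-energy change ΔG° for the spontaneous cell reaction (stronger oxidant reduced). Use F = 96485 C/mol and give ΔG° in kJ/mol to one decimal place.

-37.6 kJ/mol

NO₃⁻/NO (E° = +0.93 V) is the cathode; Ag⁺/Ag (E° = +0.80 V) is the anode, so E°cell = +0.13 V.
Balancing electrons gives n = 3 (lcm of 3 and 1).
ΔG° = −nFE° = −(3)(96485)(+0.13) = -37,629 J = -37.6 kJ/mol.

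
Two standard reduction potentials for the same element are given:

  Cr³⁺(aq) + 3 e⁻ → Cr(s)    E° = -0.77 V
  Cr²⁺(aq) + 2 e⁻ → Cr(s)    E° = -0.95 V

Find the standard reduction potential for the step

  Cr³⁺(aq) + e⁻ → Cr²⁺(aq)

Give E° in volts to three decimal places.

-0.410 V

Sequential free energies add, so n₃E°₃ = n₁E°₁ + n₂E°₂.
With n₃ = 3, and the known step contributing 2×(-0.95) V, the unknown satisfies 1·E° = 3×(-0.77) − 2×(-0.95) = -0.410.
E° = -0.410 / 1 = -0.410 V.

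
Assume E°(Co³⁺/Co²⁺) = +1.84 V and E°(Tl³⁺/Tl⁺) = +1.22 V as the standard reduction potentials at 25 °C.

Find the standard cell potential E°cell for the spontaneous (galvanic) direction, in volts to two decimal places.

The Co³⁺/Co²⁺ couple has the higher reduction potential, so it is the cathode; Tl³⁺/Tl⁺ is oxidised at the anode.
E°cell = E°(cathode) − E°(anode) = (+1.84) − (+1.22) = +0.62 V.

+0.62 V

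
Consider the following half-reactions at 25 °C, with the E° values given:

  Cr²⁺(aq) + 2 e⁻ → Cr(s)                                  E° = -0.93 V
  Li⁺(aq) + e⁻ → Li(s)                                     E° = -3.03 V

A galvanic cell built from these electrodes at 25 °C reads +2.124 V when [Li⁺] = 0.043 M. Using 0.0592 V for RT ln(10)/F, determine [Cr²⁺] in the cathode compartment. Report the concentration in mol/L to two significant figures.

0.012 M

Cr²⁺/Cr is the cathode, Li⁺/Li the anode: E°cell = +2.10 V, n = 2.
Overall reaction: Cr²⁺(aq) + 2 Li(s) → Cr(s) + 2 Li⁺(aq); Q = [Li⁺]^2/[Cr²⁺]^1.
From E = E° − (0.0592/n) log Q: log Q = (E° − E)·n/0.0592 = (+2.10 − (+2.124))·2/0.0592 = -0.8108.
So 1·log[Cr²⁺] = 2·log(0.043) − log Q = -2.7331 − (-0.8108) = -1.9223; [Cr²⁺] = 10^(-1.9223) ≈ 0.012 M.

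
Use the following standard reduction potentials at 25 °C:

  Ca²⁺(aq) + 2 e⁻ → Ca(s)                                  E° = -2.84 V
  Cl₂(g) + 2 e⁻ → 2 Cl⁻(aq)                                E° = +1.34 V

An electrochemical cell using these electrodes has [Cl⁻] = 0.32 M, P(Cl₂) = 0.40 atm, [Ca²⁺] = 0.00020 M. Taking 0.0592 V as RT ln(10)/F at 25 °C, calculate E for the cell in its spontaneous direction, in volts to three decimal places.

Cl₂/Cl⁻ is the cathode (higher E°), Ca²⁺/Ca the anode: E°cell = +1.34 − (-2.84) = +4.18 V, n = 2.
Overall: Cl₂(g) + Ca(s) → 2 Cl⁻(aq) + Ca²⁺(aq)
Q = [Cl⁻]^2·[Ca²⁺] / (P(Cl₂)); log Q = -4.291.
E = E° − (0.0592/n) log Q = +4.18 − (0.0592/2)(-4.291) = +4.307 V.

+4.307 V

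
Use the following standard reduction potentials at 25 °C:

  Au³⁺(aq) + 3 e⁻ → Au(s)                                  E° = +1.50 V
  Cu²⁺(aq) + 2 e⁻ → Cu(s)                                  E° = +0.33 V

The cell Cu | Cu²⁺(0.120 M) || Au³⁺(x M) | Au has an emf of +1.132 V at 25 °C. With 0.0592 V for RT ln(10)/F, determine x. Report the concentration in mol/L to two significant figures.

0.00049 M

Au³⁺/Au is the cathode, Cu²⁺/Cu the anode: E°cell = +1.17 V, n = 6.
Overall reaction: 2 Au³⁺(aq) + 3 Cu(s) → 2 Au(s) + 3 Cu²⁺(aq); Q = [Cu²⁺]^3/[Au³⁺]^2.
From E = E° − (0.0592/n) log Q: log Q = (E° − E)·n/0.0592 = (+1.17 − (+1.132))·6/0.0592 = 3.8514.
So 2·log[Au³⁺] = 3·log(0.12) − log Q = -2.7625 − (3.8514) = -6.6139; log[Au³⁺] = -6.6139 / 2 = -3.3070; [Au³⁺] = 10^(-3.3070) ≈ 0.00049 M.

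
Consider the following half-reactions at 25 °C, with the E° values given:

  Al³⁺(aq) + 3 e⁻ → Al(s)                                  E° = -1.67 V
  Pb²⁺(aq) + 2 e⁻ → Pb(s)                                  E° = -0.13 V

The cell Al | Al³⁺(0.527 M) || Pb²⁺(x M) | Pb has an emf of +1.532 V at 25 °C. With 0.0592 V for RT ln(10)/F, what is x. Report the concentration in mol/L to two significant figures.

0.35 M

Pb²⁺/Pb is the cathode, Al³⁺/Al the anode: E°cell = +1.54 V, n = 6.
Overall reaction: 3 Pb²⁺(aq) + 2 Al(s) → 3 Pb(s) + 2 Al³⁺(aq); Q = [Al³⁺]^2/[Pb²⁺]^3.
From E = E° − (0.0592/n) log Q: log Q = (E° − E)·n/0.0592 = (+1.54 − (+1.532))·6/0.0592 = 0.8108.
So 3·log[Pb²⁺] = 2·log(0.527) − log Q = -0.5564 − (0.8108) = -1.3672; log[Pb²⁺] = -1.3672 / 3 = -0.4557; [Pb²⁺] = 10^(-0.4557) ≈ 0.35 M.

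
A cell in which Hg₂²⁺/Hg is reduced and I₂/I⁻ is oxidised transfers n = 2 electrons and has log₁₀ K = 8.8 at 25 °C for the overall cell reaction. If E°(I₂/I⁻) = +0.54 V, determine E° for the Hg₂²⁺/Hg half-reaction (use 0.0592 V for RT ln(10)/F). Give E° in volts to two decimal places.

E°cell = (0.0592/n)·log K = (0.0592/2)(8.8) = +0.260 V.
Since Hg₂²⁺/Hg is the cathode and I₂/I⁻ the anode, E°cell = E°(Hg₂²⁺/Hg) − E°(I₂/I⁻).
So E°(Hg₂²⁺/Hg) = E°cell + E°(I₂/I⁻) = +0.260 + (+0.54) = +0.80 V.

+0.80 V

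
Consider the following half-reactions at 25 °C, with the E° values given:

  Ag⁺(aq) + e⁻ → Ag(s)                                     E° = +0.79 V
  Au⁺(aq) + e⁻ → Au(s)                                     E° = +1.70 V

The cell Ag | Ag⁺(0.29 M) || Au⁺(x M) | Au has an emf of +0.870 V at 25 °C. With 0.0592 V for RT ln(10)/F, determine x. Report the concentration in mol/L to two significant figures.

0.061 M

Au⁺/Au is the cathode, Ag⁺/Ag the anode: E°cell = +0.91 V, n = 1.
Overall reaction: Au⁺(aq) + Ag(s) → Au(s) + Ag⁺(aq); Q = [Ag⁺]^1/[Au⁺]^1.
From E = E° − (0.0592/n) log Q: log Q = (E° − E)·n/0.0592 = (+0.91 − (+0.870))·1/0.0592 = 0.6757.
So 1·log[Au⁺] = 1·log(0.29) − log Q = -0.5376 − (0.6757) = -1.2133; [Au⁺] = 10^(-1.2133) ≈ 0.061 M.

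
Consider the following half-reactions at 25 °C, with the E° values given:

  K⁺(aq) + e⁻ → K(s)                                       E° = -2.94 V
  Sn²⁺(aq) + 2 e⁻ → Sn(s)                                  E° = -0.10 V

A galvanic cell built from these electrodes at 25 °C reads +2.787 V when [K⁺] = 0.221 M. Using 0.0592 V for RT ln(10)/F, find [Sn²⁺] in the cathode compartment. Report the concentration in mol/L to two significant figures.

0.00079 M

Sn²⁺/Sn is the cathode, K⁺/K the anode: E°cell = +2.84 V, n = 2.
Overall reaction: Sn²⁺(aq) + 2 K(s) → Sn(s) + 2 K⁺(aq); Q = [K⁺]^2/[Sn²⁺]^1.
From E = E° − (0.0592/n) log Q: log Q = (E° − E)·n/0.0592 = (+2.84 − (+2.787))·2/0.0592 = 1.7905.
So 1·log[Sn²⁺] = 2·log(0.221) − log Q = -1.3112 − (1.7905) = -3.1017; [Sn²⁺] = 10^(-3.1017) ≈ 0.00079 M.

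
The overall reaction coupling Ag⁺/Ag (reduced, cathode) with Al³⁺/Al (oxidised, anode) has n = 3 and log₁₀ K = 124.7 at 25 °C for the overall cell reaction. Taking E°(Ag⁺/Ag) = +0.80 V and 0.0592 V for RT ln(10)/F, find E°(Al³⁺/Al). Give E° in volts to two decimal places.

E°cell = (0.0592/n)·log K = (0.0592/3)(124.7) = +2.461 V.
Since Ag⁺/Ag is the cathode and Al³⁺/Al the anode, E°cell = E°(Ag⁺/Ag) − E°(Al³⁺/Al).
So E°(Al³⁺/Al) = E°(Ag⁺/Ag) − E°cell = (+0.80) − (+2.461) = -1.66 V.

-1.66 V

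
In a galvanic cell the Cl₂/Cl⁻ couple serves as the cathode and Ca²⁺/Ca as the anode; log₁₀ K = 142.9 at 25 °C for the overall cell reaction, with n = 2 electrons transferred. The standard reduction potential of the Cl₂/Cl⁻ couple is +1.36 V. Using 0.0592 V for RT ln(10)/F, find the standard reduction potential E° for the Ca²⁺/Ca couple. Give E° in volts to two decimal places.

-2.87 V

E°cell = (0.0592/n)·log K = (0.0592/2)(142.9) = +4.230 V.
Since Cl₂/Cl⁻ is the cathode and Ca²⁺/Ca the anode, E°cell = E°(Cl₂/Cl⁻) − E°(Ca²⁺/Ca).
So E°(Ca²⁺/Ca) = E°(Cl₂/Cl⁻) − E°cell = (+1.36) − (+4.230) = -2.87 V.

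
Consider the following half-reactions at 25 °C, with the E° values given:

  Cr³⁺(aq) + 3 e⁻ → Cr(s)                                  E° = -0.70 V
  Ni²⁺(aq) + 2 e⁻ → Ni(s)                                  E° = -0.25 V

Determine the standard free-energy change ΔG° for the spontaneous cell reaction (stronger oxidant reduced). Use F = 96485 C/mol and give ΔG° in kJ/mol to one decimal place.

Ni²⁺/Ni (E° = -0.25 V) is the cathode; Cr³⁺/Cr (E° = -0.70 V) is the anode, so E°cell = +0.45 V.
Balancing electrons gives n = 6 (lcm of 2 and 3).
ΔG° = −nFE° = −(6)(96485)(+0.45) = -260,510 J = -260.5 kJ/mol.

-260.5 kJ/mol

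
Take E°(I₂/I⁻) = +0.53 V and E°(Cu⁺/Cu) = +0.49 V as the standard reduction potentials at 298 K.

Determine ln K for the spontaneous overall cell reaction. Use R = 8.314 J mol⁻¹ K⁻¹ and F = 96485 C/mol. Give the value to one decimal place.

Cathode: I₂/I⁻; anode: Cu⁺/Cu. E°cell = (+0.53) − (+0.49) = +0.04 V, with n = 2.
ΔG° = −nFE° = −RT ln K, so ln K = nFE°/(RT) = (2)(96485)(+0.04) / ((8.314)(298)) = 3.115.

3.1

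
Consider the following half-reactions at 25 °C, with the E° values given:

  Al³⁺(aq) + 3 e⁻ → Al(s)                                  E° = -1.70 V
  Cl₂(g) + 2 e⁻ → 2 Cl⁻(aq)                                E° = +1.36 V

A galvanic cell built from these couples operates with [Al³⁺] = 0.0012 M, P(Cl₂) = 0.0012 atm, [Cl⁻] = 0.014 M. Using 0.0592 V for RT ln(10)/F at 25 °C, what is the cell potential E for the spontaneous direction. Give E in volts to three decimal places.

Cl₂/Cl⁻ is the cathode (higher E°), Al³⁺/Al the anode: E°cell = +1.36 − (-1.70) = +3.06 V, n = 6.
Overall: 3 Cl₂(g) + 2 Al(s) → 6 Cl⁻(aq) + 2 Al³⁺(aq)
Q = [Cl⁻]^6·[Al³⁺]^2 / (P(Cl₂)^3); log Q = -8.202.
E = E° − (0.0592/n) log Q = +3.06 − (0.0592/6)(-8.202) = +3.141 V.

+3.141 V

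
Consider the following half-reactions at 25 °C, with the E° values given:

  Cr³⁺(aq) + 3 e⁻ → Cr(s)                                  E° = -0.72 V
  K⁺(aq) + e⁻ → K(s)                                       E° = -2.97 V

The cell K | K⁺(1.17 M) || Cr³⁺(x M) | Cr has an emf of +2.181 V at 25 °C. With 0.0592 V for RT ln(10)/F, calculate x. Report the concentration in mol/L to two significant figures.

0.00051 M

Cr³⁺/Cr is the cathode, K⁺/K the anode: E°cell = +2.25 V, n = 3.
Overall reaction: Cr³⁺(aq) + 3 K(s) → Cr(s) + 3 K⁺(aq); Q = [K⁺]^3/[Cr³⁺]^1.
From E = E° − (0.0592/n) log Q: log Q = (E° − E)·n/0.0592 = (+2.25 − (+2.181))·3/0.0592 = 3.4966.
So 1·log[Cr³⁺] = 3·log(1.17) − log Q = 0.2046 − (3.4966) = -3.2920; [Cr³⁺] = 10^(-3.2920) ≈ 0.00051 M.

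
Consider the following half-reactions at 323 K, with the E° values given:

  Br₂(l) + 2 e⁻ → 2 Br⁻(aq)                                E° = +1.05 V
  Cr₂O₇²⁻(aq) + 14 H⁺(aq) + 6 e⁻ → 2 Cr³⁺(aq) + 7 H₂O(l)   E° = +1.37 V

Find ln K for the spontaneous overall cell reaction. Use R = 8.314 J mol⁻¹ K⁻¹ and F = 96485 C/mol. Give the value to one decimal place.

Cathode: Cr₂O₇²⁻/Cr³⁺; anode: Br₂/Br⁻. E°cell = (+1.37) − (+1.05) = +0.32 V, with n = 6.
ΔG° = −nFE° = −RT ln K, so ln K = nFE°/(RT) = (6)(96485)(+0.32) / ((8.314)(323)) = 68.984.

69.0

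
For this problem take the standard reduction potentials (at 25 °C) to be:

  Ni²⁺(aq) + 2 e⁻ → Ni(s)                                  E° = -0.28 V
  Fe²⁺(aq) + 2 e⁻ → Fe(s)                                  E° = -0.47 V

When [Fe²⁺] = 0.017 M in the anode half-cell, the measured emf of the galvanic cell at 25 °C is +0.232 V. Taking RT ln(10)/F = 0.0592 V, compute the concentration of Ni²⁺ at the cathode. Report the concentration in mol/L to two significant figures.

Ni²⁺/Ni is the cathode, Fe²⁺/Fe the anode: E°cell = +0.19 V, n = 2.
Overall reaction: Ni²⁺(aq) + Fe(s) → Ni(s) + Fe²⁺(aq); Q = [Fe²⁺]^1/[Ni²⁺]^1.
From E = E° − (0.0592/n) log Q: log Q = (E° − E)·n/0.0592 = (+0.19 − (+0.232))·2/0.0592 = -1.4189.
So 1·log[Ni²⁺] = 1·log(0.017) − log Q = -1.7696 − (-1.4189) = -0.3507; [Ni²⁺] = 10^(-0.3507) ≈ 0.45 M.

0.45 M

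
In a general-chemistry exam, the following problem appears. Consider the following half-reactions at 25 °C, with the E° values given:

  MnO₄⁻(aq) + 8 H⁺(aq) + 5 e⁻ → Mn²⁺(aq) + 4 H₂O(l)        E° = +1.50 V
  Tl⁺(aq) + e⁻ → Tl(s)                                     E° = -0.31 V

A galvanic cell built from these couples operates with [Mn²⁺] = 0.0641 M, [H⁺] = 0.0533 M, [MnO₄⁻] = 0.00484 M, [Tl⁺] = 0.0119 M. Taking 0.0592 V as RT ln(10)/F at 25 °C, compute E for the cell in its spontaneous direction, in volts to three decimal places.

MnO₄⁻/Mn²⁺ is the cathode (higher E°), Tl⁺/Tl the anode: E°cell = +1.50 − (-0.31) = +1.81 V, n = 5.
Overall: MnO₄⁻(aq) + 8 H⁺(aq) + 5 Tl(s) → Mn²⁺(aq) + 4 H₂O(l) + 5 Tl⁺(aq)
Q = [Mn²⁺]·[Tl⁺]^5 / ([MnO₄⁻]·[H⁺]^8); log Q = 1.686.
E = E° − (0.0592/n) log Q = +1.81 − (0.0592/5)(1.686) = +1.790 V.

+1.790 V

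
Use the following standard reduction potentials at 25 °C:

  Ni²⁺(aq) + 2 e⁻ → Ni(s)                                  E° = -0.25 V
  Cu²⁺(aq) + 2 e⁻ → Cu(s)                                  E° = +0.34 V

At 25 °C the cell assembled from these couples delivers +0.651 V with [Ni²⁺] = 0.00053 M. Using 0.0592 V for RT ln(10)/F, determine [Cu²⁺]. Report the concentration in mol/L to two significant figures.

0.061 M

Cu²⁺/Cu is the cathode, Ni²⁺/Ni the anode: E°cell = +0.59 V, n = 2.
Overall reaction: Cu²⁺(aq) + Ni(s) → Cu(s) + Ni²⁺(aq); Q = [Ni²⁺]^1/[Cu²⁺]^1.
From E = E° − (0.0592/n) log Q: log Q = (E° − E)·n/0.0592 = (+0.59 − (+0.651))·2/0.0592 = -2.0608.
So 1·log[Cu²⁺] = 1·log(0.00053) − log Q = -3.2757 − (-2.0608) = -1.2149; [Cu²⁺] = 10^(-1.2149) ≈ 0.061 M.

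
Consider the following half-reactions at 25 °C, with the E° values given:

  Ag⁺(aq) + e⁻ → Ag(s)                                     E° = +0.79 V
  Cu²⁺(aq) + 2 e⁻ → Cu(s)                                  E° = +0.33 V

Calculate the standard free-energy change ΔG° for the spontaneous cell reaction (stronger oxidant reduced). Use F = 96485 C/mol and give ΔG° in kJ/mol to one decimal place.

-88.8 kJ/mol

Ag⁺/Ag (E° = +0.79 V) is the cathode; Cu²⁺/Cu (E° = +0.33 V) is the anode, so E°cell = +0.46 V.
Balancing electrons gives n = 2 (lcm of 1 and 2).
ΔG° = −nFE° = −(2)(96485)(+0.46) = -88,766 J = -88.8 kJ/mol.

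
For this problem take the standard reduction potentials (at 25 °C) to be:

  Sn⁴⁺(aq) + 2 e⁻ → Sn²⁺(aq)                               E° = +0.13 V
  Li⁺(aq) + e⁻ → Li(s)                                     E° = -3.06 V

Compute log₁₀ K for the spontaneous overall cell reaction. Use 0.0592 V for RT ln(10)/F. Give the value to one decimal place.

Cathode: Sn⁴⁺/Sn²⁺; anode: Li⁺/Li. E°cell = +3.19 V, n = 2.
log K = nE°cell / 0.0592 = (2)(+3.19) / 0.0592 = 107.8.

107.8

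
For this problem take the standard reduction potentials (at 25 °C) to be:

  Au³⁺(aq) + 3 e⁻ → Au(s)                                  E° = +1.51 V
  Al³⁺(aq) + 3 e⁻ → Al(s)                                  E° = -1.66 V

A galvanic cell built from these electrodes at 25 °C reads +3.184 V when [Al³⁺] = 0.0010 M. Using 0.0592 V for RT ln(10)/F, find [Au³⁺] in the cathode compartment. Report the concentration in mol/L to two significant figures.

0.0051 M

Au³⁺/Au is the cathode, Al³⁺/Al the anode: E°cell = +3.17 V, n = 3.
Overall reaction: Au³⁺(aq) + Al(s) → Au(s) + Al³⁺(aq); Q = [Al³⁺]^1/[Au³⁺]^1.
From E = E° − (0.0592/n) log Q: log Q = (E° − E)·n/0.0592 = (+3.17 − (+3.184))·3/0.0592 = -0.7095.
So 1·log[Au³⁺] = 1·log(0.001) − log Q = -3.0000 − (-0.7095) = -2.2905; [Au³⁺] = 10^(-2.2905) ≈ 0.0051 M.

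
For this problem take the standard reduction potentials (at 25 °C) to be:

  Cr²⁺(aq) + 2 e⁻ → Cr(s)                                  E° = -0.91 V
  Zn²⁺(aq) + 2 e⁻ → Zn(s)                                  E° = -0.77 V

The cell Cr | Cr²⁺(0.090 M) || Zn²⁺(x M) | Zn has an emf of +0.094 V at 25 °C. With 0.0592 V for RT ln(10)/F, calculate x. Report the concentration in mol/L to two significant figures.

0.0025 M

Zn²⁺/Zn is the cathode, Cr²⁺/Cr the anode: E°cell = +0.14 V, n = 2.
Overall reaction: Zn²⁺(aq) + Cr(s) → Zn(s) + Cr²⁺(aq); Q = [Cr²⁺]^1/[Zn²⁺]^1.
From E = E° − (0.0592/n) log Q: log Q = (E° − E)·n/0.0592 = (+0.14 − (+0.094))·2/0.0592 = 1.5541.
So 1·log[Zn²⁺] = 1·log(0.09) − log Q = -1.0458 − (1.5541) = -2.5999; [Zn²⁺] = 10^(-2.5999) ≈ 0.0025 M.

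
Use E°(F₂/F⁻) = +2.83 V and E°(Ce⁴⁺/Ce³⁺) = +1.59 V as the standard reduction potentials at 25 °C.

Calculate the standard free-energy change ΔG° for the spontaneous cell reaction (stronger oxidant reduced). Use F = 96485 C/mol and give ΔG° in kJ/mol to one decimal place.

F₂/F⁻ (E° = +2.83 V) is the cathode; Ce⁴⁺/Ce³⁺ (E° = +1.59 V) is the anode, so E°cell = +1.24 V.
Balancing electrons gives n = 2 (lcm of 2 and 1).
ΔG° = −nFE° = −(2)(96485)(+1.24) = -239,283 J = -239.3 kJ/mol.

-239.3 kJ/mol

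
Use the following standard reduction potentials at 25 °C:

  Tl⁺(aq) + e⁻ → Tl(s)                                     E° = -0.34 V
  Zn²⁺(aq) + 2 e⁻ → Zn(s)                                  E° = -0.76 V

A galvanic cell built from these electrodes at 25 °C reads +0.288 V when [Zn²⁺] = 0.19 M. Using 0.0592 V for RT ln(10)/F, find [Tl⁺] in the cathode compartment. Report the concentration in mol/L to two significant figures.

Tl⁺/Tl is the cathode, Zn²⁺/Zn the anode: E°cell = +0.42 V, n = 2.
Overall reaction: 2 Tl⁺(aq) + Zn(s) → 2 Tl(s) + Zn²⁺(aq); Q = [Zn²⁺]^1/[Tl⁺]^2.
From E = E° − (0.0592/n) log Q: log Q = (E° − E)·n/0.0592 = (+0.42 − (+0.288))·2/0.0592 = 4.4595.
So 2·log[Tl⁺] = 1·log(0.19) − log Q = -0.7212 − (4.4595) = -5.1807; log[Tl⁺] = -5.1807 / 2 = -2.5903; [Tl⁺] = 10^(-2.5903) ≈ 0.0026 M.

0.0026 M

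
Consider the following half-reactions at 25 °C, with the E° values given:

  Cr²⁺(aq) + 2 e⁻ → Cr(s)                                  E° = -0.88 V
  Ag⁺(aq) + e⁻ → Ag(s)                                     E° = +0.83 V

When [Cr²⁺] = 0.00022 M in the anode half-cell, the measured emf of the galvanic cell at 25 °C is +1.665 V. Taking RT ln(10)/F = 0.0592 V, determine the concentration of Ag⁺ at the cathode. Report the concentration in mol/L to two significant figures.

0.0026 M

Ag⁺/Ag is the cathode, Cr²⁺/Cr the anode: E°cell = +1.71 V, n = 2.
Overall reaction: 2 Ag⁺(aq) + Cr(s) → 2 Ag(s) + Cr²⁺(aq); Q = [Cr²⁺]^1/[Ag⁺]^2.
From E = E° − (0.0592/n) log Q: log Q = (E° − E)·n/0.0592 = (+1.71 − (+1.665))·2/0.0592 = 1.5203.
So 2·log[Ag⁺] = 1·log(0.00022) − log Q = -3.6576 − (1.5203) = -5.1779; log[Ag⁺] = -5.1779 / 2 = -2.5890; [Ag⁺] = 10^(-2.5890) ≈ 0.0026 M.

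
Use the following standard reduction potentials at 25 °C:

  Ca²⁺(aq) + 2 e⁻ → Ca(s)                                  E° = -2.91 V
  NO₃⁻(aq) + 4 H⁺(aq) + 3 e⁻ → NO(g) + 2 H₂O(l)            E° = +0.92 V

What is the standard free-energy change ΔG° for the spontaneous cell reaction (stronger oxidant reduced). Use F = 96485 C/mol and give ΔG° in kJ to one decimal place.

-2217.2 kJ

NO₃⁻/NO (E° = +0.92 V) is the cathode; Ca²⁺/Ca (E° = -2.91 V) is the anode, so E°cell = +3.83 V.
Balancing electrons gives n = 6 (lcm of 3 and 2).
ΔG° = −nFE° = −(6)(96485)(+3.83) = -2,217,225 J = -2217.2 kJ.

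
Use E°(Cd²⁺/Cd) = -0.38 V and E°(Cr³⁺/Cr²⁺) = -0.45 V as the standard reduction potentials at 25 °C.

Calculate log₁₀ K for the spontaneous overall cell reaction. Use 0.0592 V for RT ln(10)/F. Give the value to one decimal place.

Cathode: Cd²⁺/Cd; anode: Cr³⁺/Cr²⁺. E°cell = +0.07 V, n = 2.
log K = nE°cell / 0.0592 = (2)(+0.07) / 0.0592 = 2.4.

2.4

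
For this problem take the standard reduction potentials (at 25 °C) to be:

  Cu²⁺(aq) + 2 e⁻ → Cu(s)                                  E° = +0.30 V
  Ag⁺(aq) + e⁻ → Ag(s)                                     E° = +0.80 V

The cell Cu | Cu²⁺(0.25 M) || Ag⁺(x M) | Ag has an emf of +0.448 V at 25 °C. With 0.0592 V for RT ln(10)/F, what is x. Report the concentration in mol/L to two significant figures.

Ag⁺/Ag is the cathode, Cu²⁺/Cu the anode: E°cell = +0.50 V, n = 2.
Overall reaction: 2 Ag⁺(aq) + Cu(s) → 2 Ag(s) + Cu²⁺(aq); Q = [Cu²⁺]^1/[Ag⁺]^2.
From E = E° − (0.0592/n) log Q: log Q = (E° − E)·n/0.0592 = (+0.50 − (+0.448))·2/0.0592 = 1.7568.
So 2·log[Ag⁺] = 1·log(0.25) − log Q = -0.6021 − (1.7568) = -2.3589; log[Ag⁺] = -2.3589 / 2 = -1.1795; [Ag⁺] = 10^(-1.1795) ≈ 0.066 M.

0.066 M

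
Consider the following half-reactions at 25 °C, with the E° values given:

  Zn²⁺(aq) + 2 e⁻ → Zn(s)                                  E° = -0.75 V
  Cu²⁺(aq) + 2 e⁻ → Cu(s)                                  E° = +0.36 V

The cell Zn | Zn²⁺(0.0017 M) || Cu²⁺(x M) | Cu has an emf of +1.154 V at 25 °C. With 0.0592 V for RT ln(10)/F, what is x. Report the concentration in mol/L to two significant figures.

Cu²⁺/Cu is the cathode, Zn²⁺/Zn the anode: E°cell = +1.11 V, n = 2.
Overall reaction: Cu²⁺(aq) + Zn(s) → Cu(s) + Zn²⁺(aq); Q = [Zn²⁺]^1/[Cu²⁺]^1.
From E = E° − (0.0592/n) log Q: log Q = (E° − E)·n/0.0592 = (+1.11 − (+1.154))·2/0.0592 = -1.4865.
So 1·log[Cu²⁺] = 1·log(0.0017) − log Q = -2.7696 − (-1.4865) = -1.2831; [Cu²⁺] = 10^(-1.2831) ≈ 0.052 M.

0.052 M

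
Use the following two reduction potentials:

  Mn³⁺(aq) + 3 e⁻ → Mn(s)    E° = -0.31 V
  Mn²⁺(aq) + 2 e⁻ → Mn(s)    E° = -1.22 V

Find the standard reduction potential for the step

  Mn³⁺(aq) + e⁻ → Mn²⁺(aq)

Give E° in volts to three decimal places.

Sequential free energies add, so n₃E°₃ = n₁E°₁ + n₂E°₂.
With n₃ = 3, and the known step contributing 2×(-1.22) V, the unknown satisfies 1·E° = 3×(-0.31) − 2×(-1.22) = +1.510.
E° = +1.510 / 1 = +1.510 V.

+1.510 V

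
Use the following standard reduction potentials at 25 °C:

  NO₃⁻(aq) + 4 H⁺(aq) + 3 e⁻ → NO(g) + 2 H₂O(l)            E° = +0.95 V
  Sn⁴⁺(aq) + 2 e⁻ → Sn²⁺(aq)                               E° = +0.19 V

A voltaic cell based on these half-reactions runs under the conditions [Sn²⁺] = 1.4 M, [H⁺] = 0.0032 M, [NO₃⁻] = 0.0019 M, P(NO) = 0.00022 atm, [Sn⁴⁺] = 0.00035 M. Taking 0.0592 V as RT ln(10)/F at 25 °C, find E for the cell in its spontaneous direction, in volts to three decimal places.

NO₃⁻/NO is the cathode (higher E°), Sn⁴⁺/Sn²⁺ the anode: E°cell = +0.95 − (+0.19) = +0.76 V, n = 6.
Overall: 2 NO₃⁻(aq) + 8 H⁺(aq) + 3 Sn²⁺(aq) → 2 NO(g) + 4 H₂O(l) + 3 Sn⁴⁺(aq)
Q = P(NO)^2·[Sn⁴⁺]^3 / ([NO₃⁻]^2·[H⁺]^8·[Sn²⁺]^3); log Q = 7.280.
E = E° − (0.0592/n) log Q = +0.76 − (0.0592/6)(7.280) = +0.688 V.

+0.688 V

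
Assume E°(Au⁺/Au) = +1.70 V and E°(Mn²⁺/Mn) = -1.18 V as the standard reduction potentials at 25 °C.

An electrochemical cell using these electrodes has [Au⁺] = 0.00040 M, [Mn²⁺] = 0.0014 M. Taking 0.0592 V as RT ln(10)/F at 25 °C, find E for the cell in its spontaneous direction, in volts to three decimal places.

Au⁺/Au is the cathode (higher E°), Mn²⁺/Mn the anode: E°cell = +1.70 − (-1.18) = +2.88 V, n = 2.
Overall: 2 Au⁺(aq) + Mn(s) → 2 Au(s) + Mn²⁺(aq)
Q = [Mn²⁺] / ([Au⁺]^2); log Q = 3.942.
E = E° − (0.0592/n) log Q = +2.88 − (0.0592/2)(3.942) = +2.763 V.

+2.763 V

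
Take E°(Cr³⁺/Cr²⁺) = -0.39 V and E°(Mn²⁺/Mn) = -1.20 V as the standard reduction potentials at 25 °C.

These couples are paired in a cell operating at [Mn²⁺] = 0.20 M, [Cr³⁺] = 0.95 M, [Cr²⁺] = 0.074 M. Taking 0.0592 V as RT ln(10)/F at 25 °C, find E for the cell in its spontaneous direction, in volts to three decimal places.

+0.896 V

Cr³⁺/Cr²⁺ is the cathode (higher E°), Mn²⁺/Mn the anode: E°cell = -0.39 − (-1.20) = +0.81 V, n = 2.
Overall: 2 Cr³⁺(aq) + Mn(s) → 2 Cr²⁺(aq) + Mn²⁺(aq)
Q = [Cr²⁺]^2·[Mn²⁺] / ([Cr³⁺]^2); log Q = -2.916.
E = E° − (0.0592/n) log Q = +0.81 − (0.0592/2)(-2.916) = +0.896 V.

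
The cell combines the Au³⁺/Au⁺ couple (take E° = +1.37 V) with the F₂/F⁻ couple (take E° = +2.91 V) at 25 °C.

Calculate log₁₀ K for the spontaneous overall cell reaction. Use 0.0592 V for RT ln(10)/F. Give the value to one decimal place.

Cathode: F₂/F⁻; anode: Au³⁺/Au⁺. E°cell = +1.54 V, n = 2.
log K = nE°cell / 0.0592 = (2)(+1.54) / 0.0592 = 52.0.

52.0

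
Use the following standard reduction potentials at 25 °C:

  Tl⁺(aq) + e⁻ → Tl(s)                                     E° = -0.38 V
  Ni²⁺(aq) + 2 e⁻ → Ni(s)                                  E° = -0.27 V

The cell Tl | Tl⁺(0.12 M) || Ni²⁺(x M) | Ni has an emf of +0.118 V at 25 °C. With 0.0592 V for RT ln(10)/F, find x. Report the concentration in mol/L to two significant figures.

0.027 M

Ni²⁺/Ni is the cathode, Tl⁺/Tl the anode: E°cell = +0.11 V, n = 2.
Overall reaction: Ni²⁺(aq) + 2 Tl(s) → Ni(s) + 2 Tl⁺(aq); Q = [Tl⁺]^2/[Ni²⁺]^1.
From E = E° − (0.0592/n) log Q: log Q = (E° − E)·n/0.0592 = (+0.11 − (+0.118))·2/0.0592 = -0.2703.
So 1·log[Ni²⁺] = 2·log(0.12) − log Q = -1.8416 − (-0.2703) = -1.5713; [Ni²⁺] = 10^(-1.5713) ≈ 0.027 M.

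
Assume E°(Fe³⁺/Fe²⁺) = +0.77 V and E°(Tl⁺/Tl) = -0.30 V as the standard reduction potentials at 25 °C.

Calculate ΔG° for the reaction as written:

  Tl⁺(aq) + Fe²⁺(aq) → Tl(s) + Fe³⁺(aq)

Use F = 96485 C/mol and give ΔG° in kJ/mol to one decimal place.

+103.2 kJ/mol

As written, Tl⁺/Tl is reduced (cathode) and Fe³⁺/Fe²⁺ is oxidised (anode), so E°cell = (-0.30) − (+0.77) = -1.07 V.
Balancing electrons gives n = 1.
ΔG° = −nFE° = −(1)(96485)(-1.07) = 103,239 J = +103.2 kJ/mol.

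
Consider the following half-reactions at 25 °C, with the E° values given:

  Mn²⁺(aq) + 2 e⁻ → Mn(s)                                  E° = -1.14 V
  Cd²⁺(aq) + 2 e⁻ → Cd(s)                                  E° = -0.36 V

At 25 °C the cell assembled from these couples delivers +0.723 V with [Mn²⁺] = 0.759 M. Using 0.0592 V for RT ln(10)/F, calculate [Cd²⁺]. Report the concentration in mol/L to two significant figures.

Cd²⁺/Cd is the cathode, Mn²⁺/Mn the anode: E°cell = +0.78 V, n = 2.
Overall reaction: Cd²⁺(aq) + Mn(s) → Cd(s) + Mn²⁺(aq); Q = [Mn²⁺]^1/[Cd²⁺]^1.
From E = E° − (0.0592/n) log Q: log Q = (E° − E)·n/0.0592 = (+0.78 − (+0.723))·2/0.0592 = 1.9257.
So 1·log[Cd²⁺] = 1·log(0.759) − log Q = -0.1198 − (1.9257) = -2.0455; [Cd²⁺] = 10^(-2.0455) ≈ 0.0090 M.

0.0090 M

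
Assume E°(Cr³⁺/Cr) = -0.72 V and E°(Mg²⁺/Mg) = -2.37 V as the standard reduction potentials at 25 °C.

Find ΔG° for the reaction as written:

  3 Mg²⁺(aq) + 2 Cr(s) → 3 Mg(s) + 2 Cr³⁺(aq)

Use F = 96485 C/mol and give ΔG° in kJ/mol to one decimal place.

As written, Mg²⁺/Mg is reduced (cathode) and Cr³⁺/Cr is oxidised (anode), so E°cell = (-2.37) − (-0.72) = -1.65 V.
Balancing electrons gives n = 6.
ΔG° = −nFE° = −(6)(96485)(-1.65) = 955,202 J = +955.2 kJ/mol.

+955.2 kJ/mol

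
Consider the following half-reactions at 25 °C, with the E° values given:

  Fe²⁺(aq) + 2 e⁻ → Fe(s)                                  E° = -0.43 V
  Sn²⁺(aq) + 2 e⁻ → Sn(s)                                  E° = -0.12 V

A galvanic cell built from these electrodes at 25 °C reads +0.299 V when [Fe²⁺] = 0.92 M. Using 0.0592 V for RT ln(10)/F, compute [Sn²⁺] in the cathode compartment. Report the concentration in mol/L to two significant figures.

Sn²⁺/Sn is the cathode, Fe²⁺/Fe the anode: E°cell = +0.31 V, n = 2.
Overall reaction: Sn²⁺(aq) + Fe(s) → Sn(s) + Fe²⁺(aq); Q = [Fe²⁺]^1/[Sn²⁺]^1.
From E = E° − (0.0592/n) log Q: log Q = (E° − E)·n/0.0592 = (+0.31 − (+0.299))·2/0.0592 = 0.3716.
So 1·log[Sn²⁺] = 1·log(0.92) − log Q = -0.0362 − (0.3716) = -0.4078; [Sn²⁺] = 10^(-0.4078) ≈ 0.39 M.

0.39 M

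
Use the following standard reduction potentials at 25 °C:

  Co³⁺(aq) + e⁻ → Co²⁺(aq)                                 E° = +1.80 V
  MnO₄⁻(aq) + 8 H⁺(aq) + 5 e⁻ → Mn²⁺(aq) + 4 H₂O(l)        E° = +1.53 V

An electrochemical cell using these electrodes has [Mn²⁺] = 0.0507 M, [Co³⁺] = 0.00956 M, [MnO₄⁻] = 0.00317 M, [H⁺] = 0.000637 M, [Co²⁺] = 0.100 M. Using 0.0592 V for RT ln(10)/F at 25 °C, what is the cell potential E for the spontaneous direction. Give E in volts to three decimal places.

+0.527 V

Co³⁺/Co²⁺ is the cathode (higher E°), MnO₄⁻/Mn²⁺ the anode: E°cell = +1.80 − (+1.53) = +0.27 V, n = 5.
Overall: 5 Co³⁺(aq) + Mn²⁺(aq) + 4 H₂O(l) → 5 Co²⁺(aq) + MnO₄⁻(aq) + 8 H⁺(aq)
Q = [Co²⁺]^5·[MnO₄⁻]·[H⁺]^8 / ([Co³⁺]^5·[Mn²⁺]); log Q = -21.673.
E = E° − (0.0592/n) log Q = +0.27 − (0.0592/5)(-21.673) = +0.527 V.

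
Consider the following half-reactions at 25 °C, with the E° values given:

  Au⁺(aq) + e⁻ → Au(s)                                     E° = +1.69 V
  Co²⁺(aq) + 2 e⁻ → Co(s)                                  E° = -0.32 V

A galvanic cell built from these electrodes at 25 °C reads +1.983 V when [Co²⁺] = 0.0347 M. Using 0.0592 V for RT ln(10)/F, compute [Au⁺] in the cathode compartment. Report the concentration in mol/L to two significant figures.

0.065 M

Au⁺/Au is the cathode, Co²⁺/Co the anode: E°cell = +2.01 V, n = 2.
Overall reaction: 2 Au⁺(aq) + Co(s) → 2 Au(s) + Co²⁺(aq); Q = [Co²⁺]^1/[Au⁺]^2.
From E = E° − (0.0592/n) log Q: log Q = (E° − E)·n/0.0592 = (+2.01 − (+1.983))·2/0.0592 = 0.9122.
So 2·log[Au⁺] = 1·log(0.0347) − log Q = -1.4597 − (0.9122) = -2.3719; log[Au⁺] = -2.3719 / 2 = -1.1860; [Au⁺] = 10^(-1.1860) ≈ 0.065 M.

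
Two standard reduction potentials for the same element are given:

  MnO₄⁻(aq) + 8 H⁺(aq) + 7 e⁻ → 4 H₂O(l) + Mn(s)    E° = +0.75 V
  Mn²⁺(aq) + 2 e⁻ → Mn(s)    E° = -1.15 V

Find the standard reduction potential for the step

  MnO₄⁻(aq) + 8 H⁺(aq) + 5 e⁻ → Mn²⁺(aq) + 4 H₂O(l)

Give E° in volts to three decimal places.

Sequential free energies add, so n₃E°₃ = n₁E°₁ + n₂E°₂.
With n₃ = 7, and the known step contributing 2×(-1.15) V, the unknown satisfies 5·E° = 7×(+0.75) − 2×(-1.15) = +7.550.
E° = +7.550 / 5 = +1.510 V.

+1.510 V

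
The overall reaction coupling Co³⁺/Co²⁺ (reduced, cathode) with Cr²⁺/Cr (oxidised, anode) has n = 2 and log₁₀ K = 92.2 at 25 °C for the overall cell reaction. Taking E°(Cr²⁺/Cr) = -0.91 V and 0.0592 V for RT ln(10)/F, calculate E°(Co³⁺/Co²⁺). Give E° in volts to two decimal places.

E°cell = (0.0592/n)·log K = (0.0592/2)(92.2) = +2.729 V.
Since Co³⁺/Co²⁺ is the cathode and Cr²⁺/Cr the anode, E°cell = E°(Co³⁺/Co²⁺) − E°(Cr²⁺/Cr).
So E°(Co³⁺/Co²⁺) = E°cell + E°(Cr²⁺/Cr) = +2.729 + (-0.91) = +1.82 V.

+1.82 V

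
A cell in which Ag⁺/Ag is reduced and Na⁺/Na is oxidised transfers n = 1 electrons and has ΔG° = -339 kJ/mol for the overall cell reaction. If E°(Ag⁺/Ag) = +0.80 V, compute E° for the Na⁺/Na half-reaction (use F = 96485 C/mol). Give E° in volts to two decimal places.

-2.71 V

E°cell = −ΔG°/(nF) = −(-339×10³)/((1)(96485)) = +3.513 V.
Since Ag⁺/Ag is the cathode and Na⁺/Na the anode, E°cell = E°(Ag⁺/Ag) − E°(Na⁺/Na).
So E°(Na⁺/Na) = E°(Ag⁺/Ag) − E°cell = (+0.80) − (+3.513) = -2.71 V.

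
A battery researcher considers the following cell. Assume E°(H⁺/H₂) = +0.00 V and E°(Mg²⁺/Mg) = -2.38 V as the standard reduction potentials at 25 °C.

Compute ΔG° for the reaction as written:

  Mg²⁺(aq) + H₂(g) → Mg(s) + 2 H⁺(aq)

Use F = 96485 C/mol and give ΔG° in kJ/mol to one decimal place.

+459.3 kJ/mol

As written, Mg²⁺/Mg is reduced (cathode) and H⁺/H₂ is oxidised (anode), so E°cell = (-2.38) − (+0.00) = -2.38 V.
Balancing electrons gives n = 2.
ΔG° = −nFE° = −(2)(96485)(-2.38) = 459,269 J = +459.3 kJ/mol.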